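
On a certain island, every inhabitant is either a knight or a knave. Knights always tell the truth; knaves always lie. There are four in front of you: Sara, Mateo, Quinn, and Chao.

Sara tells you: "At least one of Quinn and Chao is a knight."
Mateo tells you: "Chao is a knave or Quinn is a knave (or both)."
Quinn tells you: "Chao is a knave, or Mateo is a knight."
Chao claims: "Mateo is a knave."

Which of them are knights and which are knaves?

Consider Sara. Suppose Sara is a knave.
Then no assignment of the remaining roles makes every statement match its speaker's type — contradiction.
So Sara is a knight.
Consider Mateo. Suppose Mateo is a knave.
Then no assignment of the remaining roles makes every statement match its speaker's type — contradiction.
So Mateo is a knight.
With that fixed, Quinn's statement is true, so Quinn is a knight.
With that fixed, Chao's statement is false, so Chao is a knave.

Sara: knight, Mateo: knight, Quinn: knight, Chao: knave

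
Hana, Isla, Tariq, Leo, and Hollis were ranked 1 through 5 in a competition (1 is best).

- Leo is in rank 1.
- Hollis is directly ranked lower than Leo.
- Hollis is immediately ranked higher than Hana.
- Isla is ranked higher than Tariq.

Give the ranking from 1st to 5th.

From clue 1: Leo → rank 1.
From clues 1–2: Hollis → rank 2.
From clues 1–3: Hana → rank 3.
From clues 1–4: Isla → rank 4, Tariq → rank 5.

Leo, Hollis, Hana, Isla, Tariq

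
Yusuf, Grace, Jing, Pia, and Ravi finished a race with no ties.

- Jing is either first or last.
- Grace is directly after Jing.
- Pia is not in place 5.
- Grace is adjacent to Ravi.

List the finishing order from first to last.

From clue 1: Jing is in {1,5}.
From clues 1–2: Jing → place 1, Grace → place 2.
From clues 1–3: Pia is in {3,4}.
From clues 1–4: Ravi → place 3, Pia → place 4, Yusuf → place 5.

Jing, Grace, Ravi, Pia, Yusuf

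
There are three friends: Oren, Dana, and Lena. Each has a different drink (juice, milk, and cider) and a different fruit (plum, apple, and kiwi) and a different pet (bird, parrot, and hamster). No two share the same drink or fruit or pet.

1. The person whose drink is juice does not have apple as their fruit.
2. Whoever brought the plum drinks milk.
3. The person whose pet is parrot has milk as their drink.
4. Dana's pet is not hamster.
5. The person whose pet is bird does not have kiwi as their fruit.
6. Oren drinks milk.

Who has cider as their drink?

Dana

With clues 1–6, Lena and Oren are impossible for the one with drink cider.
That leaves Dana.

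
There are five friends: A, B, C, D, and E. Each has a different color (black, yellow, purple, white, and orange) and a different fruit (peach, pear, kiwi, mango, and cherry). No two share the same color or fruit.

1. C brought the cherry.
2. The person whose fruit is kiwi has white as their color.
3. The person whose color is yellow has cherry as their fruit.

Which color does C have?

With clues 1–2, white is impossible for C's color.
With clues 1–3, black, orange, and purple are impossible for C's color.
That leaves yellow.

yellow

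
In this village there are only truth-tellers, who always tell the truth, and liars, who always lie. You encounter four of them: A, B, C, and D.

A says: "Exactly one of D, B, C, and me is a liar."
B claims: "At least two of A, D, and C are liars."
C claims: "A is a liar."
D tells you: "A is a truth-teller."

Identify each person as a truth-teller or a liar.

Consider A. Suppose A is a truth-teller.
Then no assignment of the remaining roles makes every statement match its speaker's type — contradiction.
So A is a liar.
With that fixed, C's statement is true, so C is a truth-teller.
With that fixed, D's statement is false, so D is a liar.
With that fixed, B's statement is true, so B is a truth-teller.

A: liar, B: truth-teller, C: truth-teller, D: liar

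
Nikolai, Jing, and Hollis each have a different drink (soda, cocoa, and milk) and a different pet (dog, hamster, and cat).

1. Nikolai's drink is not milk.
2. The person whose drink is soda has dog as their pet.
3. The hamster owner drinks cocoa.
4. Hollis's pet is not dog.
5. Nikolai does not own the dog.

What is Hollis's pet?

cat

With clues 1–4, dog is impossible for Hollis's pet.
With clues 1–5, hamster is impossible for Hollis's pet.
That leaves cat.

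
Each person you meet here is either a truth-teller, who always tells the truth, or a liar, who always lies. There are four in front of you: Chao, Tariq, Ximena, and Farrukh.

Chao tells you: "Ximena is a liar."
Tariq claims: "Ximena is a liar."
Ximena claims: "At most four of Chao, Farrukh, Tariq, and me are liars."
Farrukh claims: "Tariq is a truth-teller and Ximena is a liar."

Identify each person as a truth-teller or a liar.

Regardless of anyone's role, Ximena's statement is true, so Ximena is a truth-teller.
With that fixed, Farrukh's statement is false, so Farrukh is a liar.
With that fixed, Chao's statement is false, so Chao is a liar.
With that fixed, Tariq's statement is false, so Tariq is a liar.

Chao: liar, Tariq: liar, Ximena: truth-teller, Farrukh: liar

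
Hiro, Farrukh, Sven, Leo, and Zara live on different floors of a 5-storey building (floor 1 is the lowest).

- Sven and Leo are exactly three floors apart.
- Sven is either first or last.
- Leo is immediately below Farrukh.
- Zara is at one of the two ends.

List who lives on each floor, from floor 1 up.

From clue 1: Sven is in {1,2,4,5}.
From clues 1–2: Sven is in {1,5}.
From clues 1–3: Farrukh is in {3,5}.
From clues 1–4: Zara → floor 1, Leo → floor 2, Farrukh → floor 3, Hiro → floor 4, Sven → floor 5.

Zara, Leo, Farrukh, Hiro, Sven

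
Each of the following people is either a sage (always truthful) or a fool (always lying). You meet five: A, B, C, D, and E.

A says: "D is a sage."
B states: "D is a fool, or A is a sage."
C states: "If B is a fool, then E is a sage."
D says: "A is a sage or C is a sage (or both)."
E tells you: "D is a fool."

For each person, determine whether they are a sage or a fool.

A: sage, B: sage, C: sage, D: sage, E: fool

Consider A. Suppose A is a fool.
Then no assignment of the remaining roles makes every statement match its speaker's type — contradiction.
So A is a sage.
With that fixed, B's statement is true, so B is a sage.
With that fixed, C's statement is true, so C is a sage.
With that fixed, D's statement is true, so D is a sage.
With that fixed, E's statement is false, so E is a fool.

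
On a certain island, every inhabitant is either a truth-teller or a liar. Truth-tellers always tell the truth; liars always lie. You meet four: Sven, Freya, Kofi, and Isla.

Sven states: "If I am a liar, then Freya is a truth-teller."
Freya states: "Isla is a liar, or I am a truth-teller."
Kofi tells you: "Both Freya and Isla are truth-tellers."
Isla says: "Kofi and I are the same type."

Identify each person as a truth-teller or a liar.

Consider Sven. Suppose Sven is a liar.
Then no assignment of the remaining roles makes every statement match its speaker's type — contradiction.
So Sven is a truth-teller.
Consider Freya. Suppose Freya is a liar.
Then no assignment of the remaining roles makes every statement match its speaker's type — contradiction.
So Freya is a truth-teller.
Consider Kofi. Suppose Kofi is a liar.
Then whichever role Isla has, Isla's statement has the wrong truth value — contradiction.
So Kofi is a truth-teller.
Consider Isla. Suppose Isla is a liar.
Then Kofi's statement comes out false, contradicting Kofi being a truth-teller.
So Isla is a truth-teller.

Sven: truth-teller, Freya: truth-teller, Kofi: truth-teller, Isla: truth-teller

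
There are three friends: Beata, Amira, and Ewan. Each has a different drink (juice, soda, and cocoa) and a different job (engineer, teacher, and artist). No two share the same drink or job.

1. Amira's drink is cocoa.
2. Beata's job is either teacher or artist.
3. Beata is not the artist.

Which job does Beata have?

With clues 1–2, engineer is impossible for Beata's job.
With clues 1–3, artist is impossible for Beata's job.
That leaves teacher.

teacher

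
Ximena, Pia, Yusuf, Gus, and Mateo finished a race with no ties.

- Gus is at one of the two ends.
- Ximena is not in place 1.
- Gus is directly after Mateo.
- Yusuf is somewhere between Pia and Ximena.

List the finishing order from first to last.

Pia, Yusuf, Ximena, Mateo, Gus

From clue 1: Gus is in {1,5}.
From clues 1–3: Mateo → place 4, Gus → place 5.
From clues 1–4: Pia → place 1, Yusuf → place 2, Ximena → place 3.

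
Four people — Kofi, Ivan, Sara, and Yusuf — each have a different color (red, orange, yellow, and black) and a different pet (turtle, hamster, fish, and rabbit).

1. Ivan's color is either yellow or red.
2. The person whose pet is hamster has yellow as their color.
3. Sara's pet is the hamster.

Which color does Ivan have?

Clue 1 rules out black and orange for Ivan's color.
With clues 1–3, yellow is impossible for Ivan's color.
That leaves red.

red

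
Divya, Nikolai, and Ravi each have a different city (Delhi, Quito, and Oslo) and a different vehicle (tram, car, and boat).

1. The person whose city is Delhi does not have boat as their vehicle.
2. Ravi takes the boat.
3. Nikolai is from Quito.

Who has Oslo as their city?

Ravi

With clues 1–3, Divya and Nikolai are impossible for the one with city Oslo.
That leaves Ravi.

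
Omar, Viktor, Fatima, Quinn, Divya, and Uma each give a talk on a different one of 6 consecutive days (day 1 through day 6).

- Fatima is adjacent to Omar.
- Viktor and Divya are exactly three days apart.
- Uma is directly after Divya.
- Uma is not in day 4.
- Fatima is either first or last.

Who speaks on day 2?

Uma

With clues 1–3, Divya and Quinn are ruled out for day 2.
With clues 1–5, Fatima, Omar, and Viktor are ruled out for day 2.
So day 2 is Uma.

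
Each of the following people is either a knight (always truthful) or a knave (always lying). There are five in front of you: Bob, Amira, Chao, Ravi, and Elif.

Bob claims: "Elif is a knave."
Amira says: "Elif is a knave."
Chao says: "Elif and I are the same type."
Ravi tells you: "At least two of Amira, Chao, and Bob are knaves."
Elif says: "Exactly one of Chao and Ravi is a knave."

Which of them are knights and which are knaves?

Bob: knave, Amira: knave, Chao: knave, Ravi: knight, Elif: knight

Consider Bob. Suppose Bob is a knight.
Then no assignment of the remaining roles makes every statement match its speaker's type — contradiction.
So Bob is a knave.
Consider Amira. Suppose Amira is a knight.
Then no assignment of the remaining roles makes every statement match its speaker's type — contradiction.
So Amira is a knave.
With that fixed, Ravi's statement is true, so Ravi is a knight.
Consider Chao. Suppose Chao is a knight.
Then no assignment of the remaining roles makes every statement match its speaker's type — contradiction.
So Chao is a knave.
With that fixed, Elif's statement is true, so Elif is a knight.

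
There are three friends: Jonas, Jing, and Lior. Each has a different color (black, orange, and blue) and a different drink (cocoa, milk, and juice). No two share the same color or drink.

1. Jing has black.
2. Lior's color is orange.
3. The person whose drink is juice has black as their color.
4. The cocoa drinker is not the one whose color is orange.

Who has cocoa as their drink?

With clues 1–3, Jing is impossible for the one with drink cocoa.
With clues 1–4, Lior is impossible for the one with drink cocoa.
That leaves Jonas.

Jonas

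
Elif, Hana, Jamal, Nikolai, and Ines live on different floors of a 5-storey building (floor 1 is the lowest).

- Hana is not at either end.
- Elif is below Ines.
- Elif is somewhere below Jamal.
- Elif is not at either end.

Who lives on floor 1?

With clue 1, Hana is ruled out for floor 1.
With clues 1–2, Ines is ruled out for floor 1.
With clues 1–3, Jamal is ruled out for floor 1.
With clues 1–4, Elif is ruled out for floor 1.
So floor 1 is Nikolai.

Nikolai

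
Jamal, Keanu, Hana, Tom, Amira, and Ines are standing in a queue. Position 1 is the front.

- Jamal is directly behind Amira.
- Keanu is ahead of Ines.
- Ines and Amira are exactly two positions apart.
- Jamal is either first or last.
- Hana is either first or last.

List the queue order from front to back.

Hana, Keanu, Ines, Tom, Amira, Jamal

From clue 1: Jamal is in {2,3,4,5,6}.
From clues 1–3: Keanu is in {1,2,3}.
From clues 1–4: Ines → position 3, Amira → position 5, Jamal → position 6.
From clues 1–5: Hana → position 1, Keanu → position 2, Tom → position 4.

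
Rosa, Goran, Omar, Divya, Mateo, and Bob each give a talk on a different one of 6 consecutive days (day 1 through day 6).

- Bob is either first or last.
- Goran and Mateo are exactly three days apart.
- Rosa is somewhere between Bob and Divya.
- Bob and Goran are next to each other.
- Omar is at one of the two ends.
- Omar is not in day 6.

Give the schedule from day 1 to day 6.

From clue 1: Bob is in {1,6}.
From clues 1–4: Rosa is in {3,4}.
From clues 1–6: Omar → day 1, Mateo → day 2, Divya → day 3, Rosa → day 4, Goran → day 5, Bob → day 6.

Omar, Mateo, Divya, Rosa, Goran, Bob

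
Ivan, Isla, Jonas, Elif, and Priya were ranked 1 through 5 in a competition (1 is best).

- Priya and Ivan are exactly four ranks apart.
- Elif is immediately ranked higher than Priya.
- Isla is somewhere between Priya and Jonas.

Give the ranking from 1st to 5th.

From clue 1: Ivan is in {1,5}.
From clues 1–2: Ivan → rank 1, Elif → rank 4, Priya → rank 5.
From clues 1–3: Jonas → rank 2, Isla → rank 3.

Ivan, Jonas, Isla, Elif, Priya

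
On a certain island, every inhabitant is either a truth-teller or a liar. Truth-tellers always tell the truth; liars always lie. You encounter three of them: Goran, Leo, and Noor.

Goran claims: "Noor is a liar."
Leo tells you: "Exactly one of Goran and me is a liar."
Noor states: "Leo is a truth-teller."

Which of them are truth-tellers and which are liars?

Goran: liar, Leo: truth-teller, Noor: truth-teller

Consider Goran. Suppose Goran is a truth-teller.
Then whichever role Leo has, Leo's statement has the wrong truth value — contradiction.
So Goran is a liar.
Consider Leo. Suppose Leo is a liar.
Then no assignment of the remaining roles makes every statement match its speaker's type — contradiction.
So Leo is a truth-teller.
With that fixed, Noor's statement is true, so Noor is a truth-teller.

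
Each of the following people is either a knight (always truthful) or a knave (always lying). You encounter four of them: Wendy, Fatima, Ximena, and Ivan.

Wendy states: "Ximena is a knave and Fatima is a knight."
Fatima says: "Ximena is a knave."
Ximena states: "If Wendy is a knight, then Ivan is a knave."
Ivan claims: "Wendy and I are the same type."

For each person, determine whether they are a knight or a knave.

Wendy: knight, Fatima: knight, Ximena: knave, Ivan: knight

Consider Wendy. Suppose Wendy is a knave.
Then whichever role Ivan has, Ivan's statement has the wrong truth value — contradiction.
So Wendy is a knight.
Consider Fatima. Suppose Fatima is a knave.
Then Wendy's statement comes out false, contradicting Wendy being a knight.
So Fatima is a knight.
Consider Ximena. Suppose Ximena is a knight.
Then Wendy's statement comes out false, contradicting Wendy being a knight.
So Ximena is a knave.
Consider Ivan. Suppose Ivan is a knave.
Then Ximena's statement comes out true, contradicting Ximena being a knave.
So Ivan is a knight.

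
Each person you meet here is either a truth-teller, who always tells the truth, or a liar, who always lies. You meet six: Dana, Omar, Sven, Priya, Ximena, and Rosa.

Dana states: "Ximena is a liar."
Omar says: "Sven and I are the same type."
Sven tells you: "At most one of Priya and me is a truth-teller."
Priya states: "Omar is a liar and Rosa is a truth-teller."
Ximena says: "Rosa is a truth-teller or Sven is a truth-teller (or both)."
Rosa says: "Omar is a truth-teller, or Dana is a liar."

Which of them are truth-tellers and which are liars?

Consider Dana. Suppose Dana is a truth-teller.
Then no assignment of the remaining roles makes every statement match its speaker's type — contradiction.
So Dana is a liar.
With that fixed, Rosa's statement is true, so Rosa is a truth-teller.
With that fixed, Ximena's statement is true, so Ximena is a truth-teller.
Consider Omar. Suppose Omar is a liar.
Then no assignment of the remaining roles makes every statement match its speaker's type — contradiction.
So Omar is a truth-teller.
With that fixed, Priya's statement is false, so Priya is a liar.
With that fixed, Sven's statement is true, so Sven is a truth-teller.

Dana: liar, Omar: truth-teller, Sven: truth-teller, Priya: liar, Ximena: truth-teller, Rosa: truth-teller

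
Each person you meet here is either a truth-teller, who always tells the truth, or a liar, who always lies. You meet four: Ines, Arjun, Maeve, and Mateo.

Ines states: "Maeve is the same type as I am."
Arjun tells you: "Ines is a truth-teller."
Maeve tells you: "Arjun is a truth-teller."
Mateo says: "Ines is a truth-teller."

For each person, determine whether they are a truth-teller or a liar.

Ines: truth-teller, Arjun: truth-teller, Maeve: truth-teller, Mateo: truth-teller

Consider Ines. Suppose Ines is a liar.
Then no assignment of the remaining roles makes every statement match its speaker's type — contradiction.
So Ines is a truth-teller.
With that fixed, Arjun's statement is true, so Arjun is a truth-teller.
With that fixed, Maeve's statement is true, so Maeve is a truth-teller.
With that fixed, Mateo's statement is true, so Mateo is a truth-teller.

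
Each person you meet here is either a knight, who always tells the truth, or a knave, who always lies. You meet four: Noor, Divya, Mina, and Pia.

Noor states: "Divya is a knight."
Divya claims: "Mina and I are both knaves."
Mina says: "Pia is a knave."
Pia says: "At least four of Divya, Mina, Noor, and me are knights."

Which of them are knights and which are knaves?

Consider Noor. Suppose Noor is a knight.
Then no assignment of the remaining roles makes every statement match its speaker's type — contradiction.
So Noor is a knave.
With that fixed, Pia's statement is false, so Pia is a knave.
With that fixed, Mina's statement is true, so Mina is a knight.
With that fixed, Divya's statement is false, so Divya is a knave.

Noor: knave, Divya: knave, Mina: knight, Pia: knave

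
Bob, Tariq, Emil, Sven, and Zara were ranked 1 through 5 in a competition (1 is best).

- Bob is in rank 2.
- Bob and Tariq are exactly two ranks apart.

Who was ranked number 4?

Tariq

With clue 1, Bob is ruled out for rank 4.
With clues 1–2, Emil, Sven, and Zara are ruled out for rank 4.
So rank 4 is Tariq.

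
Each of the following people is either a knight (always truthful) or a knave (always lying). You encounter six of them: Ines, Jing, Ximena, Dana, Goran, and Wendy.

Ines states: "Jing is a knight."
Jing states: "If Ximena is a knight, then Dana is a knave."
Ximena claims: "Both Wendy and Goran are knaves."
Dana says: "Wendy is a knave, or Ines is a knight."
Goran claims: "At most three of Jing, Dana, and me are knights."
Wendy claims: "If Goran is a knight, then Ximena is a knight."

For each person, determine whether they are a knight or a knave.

Regardless of anyone's role, Goran's statement is true, so Goran is a knight.
With that fixed, Ximena's statement is false, so Ximena is a knave.
With that fixed, Wendy's statement is false, so Wendy is a knave.
With that fixed, Jing's statement is true, so Jing is a knight.
With that fixed, Dana's statement is true, so Dana is a knight.
With that fixed, Ines's statement is true, so Ines is a knight.

Ines: knight, Jing: knight, Ximena: knave, Dana: knight, Goran: knight, Wendy: knave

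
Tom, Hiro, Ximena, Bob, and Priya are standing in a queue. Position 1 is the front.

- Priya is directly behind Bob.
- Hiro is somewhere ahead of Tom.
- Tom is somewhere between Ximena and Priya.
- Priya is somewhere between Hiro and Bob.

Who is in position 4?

With clues 1–3, Hiro, Priya, and Ximena are ruled out for position 4.
With clues 1–4, Bob is ruled out for position 4.
So position 4 is Tom.

Tom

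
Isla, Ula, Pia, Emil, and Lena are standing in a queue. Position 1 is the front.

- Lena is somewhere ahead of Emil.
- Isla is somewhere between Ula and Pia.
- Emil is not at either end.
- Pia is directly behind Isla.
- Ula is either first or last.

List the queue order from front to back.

From clue 1: Emil is in {2,3,4,5}.
From clues 1–2: Isla is in {2,3,4}.
From clues 1–4: Isla → position 4, Pia → position 5.
From clues 1–5: Ula → position 1, Lena → position 2, Emil → position 3.

Ula, Lena, Emil, Isla, Pia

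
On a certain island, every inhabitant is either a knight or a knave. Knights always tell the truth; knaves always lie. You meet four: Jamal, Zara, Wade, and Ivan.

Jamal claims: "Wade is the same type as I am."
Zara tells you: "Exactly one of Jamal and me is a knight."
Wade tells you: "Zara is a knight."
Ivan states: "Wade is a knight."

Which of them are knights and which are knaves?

Jamal: knave, Zara: knight, Wade: knight, Ivan: knight

Consider Jamal. Suppose Jamal is a knight.
Then whichever role Zara has, Zara's statement has the wrong truth value — contradiction.
So Jamal is a knave.
Consider Zara. Suppose Zara is a knave.
Then no assignment of the remaining roles makes every statement match its speaker's type — contradiction.
So Zara is a knight.
With that fixed, Wade's statement is true, so Wade is a knight.
With that fixed, Ivan's statement is true, so Ivan is a knight.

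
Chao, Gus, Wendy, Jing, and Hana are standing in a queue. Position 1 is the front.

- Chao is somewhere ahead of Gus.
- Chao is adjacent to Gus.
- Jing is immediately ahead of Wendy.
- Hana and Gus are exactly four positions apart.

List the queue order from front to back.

From clue 1: Chao is in {1,2,3,4}.
From clues 1–3: Hana is in {1,3,5}.
From clues 1–4: Hana → position 1, Jing → position 2, Wendy → position 3, Chao → position 4, Gus → position 5.

Hana, Jing, Wendy, Chao, Gus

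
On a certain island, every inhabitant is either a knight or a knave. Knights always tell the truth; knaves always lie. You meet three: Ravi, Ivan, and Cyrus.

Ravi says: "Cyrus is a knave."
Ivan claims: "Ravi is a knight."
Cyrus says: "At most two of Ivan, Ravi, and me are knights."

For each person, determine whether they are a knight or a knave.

Ravi: knave, Ivan: knave, Cyrus: knight

Consider Ravi. Suppose Ravi is a knight.
Then no assignment of the remaining roles makes every statement match its speaker's type — contradiction.
So Ravi is a knave.
With that fixed, Ivan's statement is false, so Ivan is a knave.
With that fixed, Cyrus's statement is true, so Cyrus is a knight.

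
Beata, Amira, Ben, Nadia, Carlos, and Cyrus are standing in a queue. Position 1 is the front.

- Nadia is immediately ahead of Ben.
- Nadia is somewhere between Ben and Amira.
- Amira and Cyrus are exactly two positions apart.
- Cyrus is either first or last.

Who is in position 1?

Cyrus

With clue 1, Ben is ruled out for position 1.
With clues 1–2, Nadia is ruled out for position 1.
With clues 1–4, Amira, Beata, and Carlos are ruled out for position 1.
So position 1 is Cyrus.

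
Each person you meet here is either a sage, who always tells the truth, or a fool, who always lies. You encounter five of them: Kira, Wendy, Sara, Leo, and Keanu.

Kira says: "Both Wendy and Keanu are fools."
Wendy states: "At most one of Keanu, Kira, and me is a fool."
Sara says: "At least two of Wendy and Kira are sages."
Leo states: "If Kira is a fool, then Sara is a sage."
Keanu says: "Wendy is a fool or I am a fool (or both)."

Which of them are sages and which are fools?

Kira: fool, Wendy: fool, Sara: fool, Leo: fool, Keanu: sage

Consider Kira. Suppose Kira is a sage.
Then no assignment of the remaining roles makes every statement match its speaker's type — contradiction.
So Kira is a fool.
With that fixed, Sara's statement is false, so Sara is a fool.
With that fixed, Leo's statement is false, so Leo is a fool.
Consider Wendy. Suppose Wendy is a sage.
Then whichever role Keanu has, Keanu's statement has the wrong truth value — contradiction.
So Wendy is a fool.
With that fixed, Keanu's statement is true, so Keanu is a sage.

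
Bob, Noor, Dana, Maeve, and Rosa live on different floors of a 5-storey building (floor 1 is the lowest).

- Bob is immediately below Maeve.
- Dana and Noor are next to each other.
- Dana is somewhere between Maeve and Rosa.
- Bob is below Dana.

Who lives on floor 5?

With clue 1, Bob is ruled out for floor 5.
With clues 1–3, Dana and Noor are ruled out for floor 5.
With clues 1–4, Maeve is ruled out for floor 5.
So floor 5 is Rosa.

Rosa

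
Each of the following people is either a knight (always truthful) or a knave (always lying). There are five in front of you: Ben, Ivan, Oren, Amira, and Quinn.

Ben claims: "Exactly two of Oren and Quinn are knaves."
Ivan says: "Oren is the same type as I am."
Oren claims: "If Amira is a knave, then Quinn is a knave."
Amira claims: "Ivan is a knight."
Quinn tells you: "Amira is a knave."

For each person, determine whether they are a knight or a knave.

Consider Ben. Suppose Ben is a knight.
Then no assignment of the remaining roles makes every statement match its speaker's type — contradiction.
So Ben is a knave.
Consider Ivan. Suppose Ivan is a knave.
Then no assignment of the remaining roles makes every statement match its speaker's type — contradiction.
So Ivan is a knight.
With that fixed, Amira's statement is true, so Amira is a knight.
With that fixed, Quinn's statement is false, so Quinn is a knave.
With that fixed, Oren's statement is true, so Oren is a knight.

Ben: knave, Ivan: knight, Oren: knight, Amira: knight, Quinn: knave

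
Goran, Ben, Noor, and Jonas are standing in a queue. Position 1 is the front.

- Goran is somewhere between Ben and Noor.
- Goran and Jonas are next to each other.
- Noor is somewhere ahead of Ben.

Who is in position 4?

Ben

With clue 1, Goran is ruled out for position 4.
With clues 1–2, Jonas is ruled out for position 4.
With clues 1–3, Noor is ruled out for position 4.
So position 4 is Ben.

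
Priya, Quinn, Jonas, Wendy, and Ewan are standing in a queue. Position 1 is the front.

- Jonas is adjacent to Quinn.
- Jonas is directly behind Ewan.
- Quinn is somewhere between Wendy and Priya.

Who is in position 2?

Ewan

With clues 1–2, Quinn is ruled out for position 2.
With clues 1–3, Jonas, Priya, and Wendy are ruled out for position 2.
So position 2 is Ewan.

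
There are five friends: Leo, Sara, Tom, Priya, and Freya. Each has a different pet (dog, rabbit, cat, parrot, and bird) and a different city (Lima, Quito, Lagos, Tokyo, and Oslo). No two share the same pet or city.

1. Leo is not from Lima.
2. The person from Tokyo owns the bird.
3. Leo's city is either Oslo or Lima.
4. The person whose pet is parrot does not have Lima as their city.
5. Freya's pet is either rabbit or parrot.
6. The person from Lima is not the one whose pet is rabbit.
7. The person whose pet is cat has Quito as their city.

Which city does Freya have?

Lagos

With clues 1–3, Oslo is impossible for Freya's city.
With clues 1–5, Tokyo is impossible for Freya's city.
With clues 1–6, Lima is impossible for Freya's city.
With clues 1–7, Quito is impossible for Freya's city.
That leaves Lagos.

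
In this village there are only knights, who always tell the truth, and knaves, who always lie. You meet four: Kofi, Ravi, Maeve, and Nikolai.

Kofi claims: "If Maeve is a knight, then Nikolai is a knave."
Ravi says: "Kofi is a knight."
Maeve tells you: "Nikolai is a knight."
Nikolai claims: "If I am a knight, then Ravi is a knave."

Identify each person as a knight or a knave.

Consider Kofi. Suppose Kofi is a knight.
Then no assignment of the remaining roles makes every statement match its speaker's type — contradiction.
So Kofi is a knave.
With that fixed, Ravi's statement is false, so Ravi is a knave.
With that fixed, Nikolai's statement is true, so Nikolai is a knight.
With that fixed, Maeve's statement is true, so Maeve is a knight.

Kofi: knave, Ravi: knave, Maeve: knight, Nikolai: knight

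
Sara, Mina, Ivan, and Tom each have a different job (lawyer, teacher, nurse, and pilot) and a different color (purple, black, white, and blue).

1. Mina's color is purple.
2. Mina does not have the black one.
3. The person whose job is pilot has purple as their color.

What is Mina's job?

pilot

With clues 1–3, lawyer, nurse, and teacher are impossible for Mina's job.
That leaves pilot.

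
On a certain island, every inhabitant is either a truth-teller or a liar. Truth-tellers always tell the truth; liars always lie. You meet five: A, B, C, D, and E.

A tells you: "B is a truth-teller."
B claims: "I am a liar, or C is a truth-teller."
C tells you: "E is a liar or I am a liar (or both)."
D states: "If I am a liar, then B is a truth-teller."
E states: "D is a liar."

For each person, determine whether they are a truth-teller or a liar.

A: truth-teller, B: truth-teller, C: truth-teller, D: truth-teller, E: liar

Consider A. Suppose A is a liar.
Then no assignment of the remaining roles makes every statement match its speaker's type — contradiction.
So A is a truth-teller.
Consider B. Suppose B is a liar.
Then A's statement comes out false, contradicting A being a truth-teller.
So B is a truth-teller.
With that fixed, D's statement is true, so D is a truth-teller.
With that fixed, E's statement is false, so E is a liar.
With that fixed, C's statement is true, so C is a truth-teller.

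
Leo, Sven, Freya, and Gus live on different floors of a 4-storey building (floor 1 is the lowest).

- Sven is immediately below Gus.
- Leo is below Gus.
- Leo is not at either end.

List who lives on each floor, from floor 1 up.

From clue 1: Sven is in {1,2,3}.
From clues 1–2: Leo is in {1,2}.
From clues 1–3: Freya → floor 1, Leo → floor 2, Sven → floor 3, Gus → floor 4.

Freya, Leo, Sven, Gus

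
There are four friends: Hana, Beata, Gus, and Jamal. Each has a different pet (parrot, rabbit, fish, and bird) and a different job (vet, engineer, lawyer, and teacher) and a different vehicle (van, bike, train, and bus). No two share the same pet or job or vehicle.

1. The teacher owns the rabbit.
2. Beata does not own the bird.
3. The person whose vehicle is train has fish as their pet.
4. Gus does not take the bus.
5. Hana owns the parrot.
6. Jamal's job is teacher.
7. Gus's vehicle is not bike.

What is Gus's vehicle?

van

With clues 1–4, bus is impossible for Gus's vehicle.
With clues 1–6, train is impossible for Gus's vehicle.
With clues 1–7, bike is impossible for Gus's vehicle.
That leaves van.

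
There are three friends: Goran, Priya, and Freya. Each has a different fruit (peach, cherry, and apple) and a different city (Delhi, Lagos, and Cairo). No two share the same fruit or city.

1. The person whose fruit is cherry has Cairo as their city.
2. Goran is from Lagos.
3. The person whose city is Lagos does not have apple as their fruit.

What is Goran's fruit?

With clues 1–2, cherry is impossible for Goran's fruit.
With clues 1–3, apple is impossible for Goran's fruit.
That leaves peach.

peach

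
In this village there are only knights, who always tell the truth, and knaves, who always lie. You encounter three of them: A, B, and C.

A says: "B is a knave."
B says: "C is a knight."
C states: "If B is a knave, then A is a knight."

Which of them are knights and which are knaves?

Consider A. Suppose A is a knight.
Then no assignment of the remaining roles makes every statement match its speaker's type — contradiction.
So A is a knave.
Consider B. Suppose B is a knave.
Then A's statement comes out true, contradicting A being a knave.
So B is a knight.
With that fixed, C's statement is true, so C is a knight.

A: knave, B: knight, C: knight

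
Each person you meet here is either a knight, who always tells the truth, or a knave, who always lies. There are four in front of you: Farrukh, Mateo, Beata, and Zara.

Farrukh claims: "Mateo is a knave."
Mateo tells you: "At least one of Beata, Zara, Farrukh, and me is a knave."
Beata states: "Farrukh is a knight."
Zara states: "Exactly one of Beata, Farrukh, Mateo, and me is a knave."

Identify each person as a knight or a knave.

Farrukh: knave, Mateo: knight, Beata: knave, Zara: knave

Consider Farrukh. Suppose Farrukh is a knight.
Then no assignment of the remaining roles makes every statement match its speaker's type — contradiction.
So Farrukh is a knave.
With that fixed, Mateo's statement is true, so Mateo is a knight.
With that fixed, Beata's statement is false, so Beata is a knave.
With that fixed, Zara's statement is false, so Zara is a knave.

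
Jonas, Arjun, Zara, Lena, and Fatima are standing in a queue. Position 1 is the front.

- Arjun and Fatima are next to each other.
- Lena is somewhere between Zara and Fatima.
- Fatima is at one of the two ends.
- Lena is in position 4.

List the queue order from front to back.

Fatima, Arjun, Jonas, Lena, Zara

From clues 1–2: Lena is in {2,3,4}.
From clues 1–3: Arjun is in {2,4}.
From clues 1–4: Fatima → position 1, Arjun → position 2, Jonas → position 3, Lena → position 4, Zara → position 5.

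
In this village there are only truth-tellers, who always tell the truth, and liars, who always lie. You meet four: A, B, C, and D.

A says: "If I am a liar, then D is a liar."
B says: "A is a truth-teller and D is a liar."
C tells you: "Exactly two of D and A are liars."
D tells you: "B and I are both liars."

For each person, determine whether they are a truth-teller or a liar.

Consider A. Suppose A is a liar.
Then no assignment of the remaining roles makes every statement match its speaker's type — contradiction.
So A is a truth-teller.
With that fixed, C's statement is false, so C is a liar.
Consider B. Suppose B is a liar.
Then whichever role D has, D's statement has the wrong truth value — contradiction.
So B is a truth-teller.
With that fixed, D's statement is false, so D is a liar.

A: truth-teller, B: truth-teller, C: liar, D: liar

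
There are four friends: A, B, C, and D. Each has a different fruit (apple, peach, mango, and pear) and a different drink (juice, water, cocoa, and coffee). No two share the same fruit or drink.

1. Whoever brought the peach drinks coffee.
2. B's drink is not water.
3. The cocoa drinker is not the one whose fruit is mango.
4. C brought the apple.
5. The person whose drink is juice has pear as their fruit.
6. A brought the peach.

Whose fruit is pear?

With clues 1–4, C is impossible for the one with fruit pear.
With clues 1–6, A and D are impossible for the one with fruit pear.
That leaves B.

B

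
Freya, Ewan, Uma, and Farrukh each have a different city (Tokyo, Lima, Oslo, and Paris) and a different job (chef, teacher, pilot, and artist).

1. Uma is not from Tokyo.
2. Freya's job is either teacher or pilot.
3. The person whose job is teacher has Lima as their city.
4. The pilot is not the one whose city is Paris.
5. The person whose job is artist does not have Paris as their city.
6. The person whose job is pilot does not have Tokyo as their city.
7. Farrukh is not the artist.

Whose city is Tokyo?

Clue 1 rules out Uma for the one with city Tokyo.
With clues 1–6, Freya is impossible for the one with city Tokyo.
With clues 1–7, Farrukh is impossible for the one with city Tokyo.
That leaves Ewan.

Ewan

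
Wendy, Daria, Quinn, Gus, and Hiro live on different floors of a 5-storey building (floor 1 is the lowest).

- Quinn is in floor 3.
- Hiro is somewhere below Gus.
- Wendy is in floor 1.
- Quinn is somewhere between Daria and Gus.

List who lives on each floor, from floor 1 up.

Wendy, Daria, Quinn, Hiro, Gus

From clue 1: Quinn → floor 3.
From clues 1–2: Gus is in {2,4,5}.
From clues 1–3: Wendy → floor 1.
From clues 1–4: Daria → floor 2, Hiro → floor 4, Gus → floor 5.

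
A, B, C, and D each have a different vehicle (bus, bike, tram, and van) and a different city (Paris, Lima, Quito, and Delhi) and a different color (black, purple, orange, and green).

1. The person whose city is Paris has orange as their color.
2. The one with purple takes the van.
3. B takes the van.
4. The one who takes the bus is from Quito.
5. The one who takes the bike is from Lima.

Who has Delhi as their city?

With clues 1–5, A, C, and D are impossible for the one with city Delhi.
That leaves B.

B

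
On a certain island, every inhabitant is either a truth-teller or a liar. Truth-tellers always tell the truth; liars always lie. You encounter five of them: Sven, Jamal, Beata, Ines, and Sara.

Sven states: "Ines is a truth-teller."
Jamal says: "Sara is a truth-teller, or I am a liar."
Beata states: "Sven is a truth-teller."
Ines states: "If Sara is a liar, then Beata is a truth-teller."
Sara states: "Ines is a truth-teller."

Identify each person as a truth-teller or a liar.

Consider Sven. Suppose Sven is a liar.
Then no assignment of the remaining roles makes every statement match its speaker's type — contradiction.
So Sven is a truth-teller.
With that fixed, Beata's statement is true, so Beata is a truth-teller.
With that fixed, Ines's statement is true, so Ines is a truth-teller.
With that fixed, Sara's statement is true, so Sara is a truth-teller.
With that fixed, Jamal's statement is true, so Jamal is a truth-teller.

Sven: truth-teller, Jamal: truth-teller, Beata: truth-teller, Ines: truth-teller, Sara: truth-teller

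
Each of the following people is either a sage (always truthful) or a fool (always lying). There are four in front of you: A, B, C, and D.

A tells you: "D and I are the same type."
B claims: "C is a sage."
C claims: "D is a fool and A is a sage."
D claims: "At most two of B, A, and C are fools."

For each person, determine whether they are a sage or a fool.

A: sage, B: fool, C: fool, D: sage

Consider A. Suppose A is a fool.
Then no assignment of the remaining roles makes every statement match its speaker's type — contradiction.
So A is a sage.
With that fixed, D's statement is true, so D is a sage.
With that fixed, C's statement is false, so C is a fool.
With that fixed, B's statement is false, so B is a fool.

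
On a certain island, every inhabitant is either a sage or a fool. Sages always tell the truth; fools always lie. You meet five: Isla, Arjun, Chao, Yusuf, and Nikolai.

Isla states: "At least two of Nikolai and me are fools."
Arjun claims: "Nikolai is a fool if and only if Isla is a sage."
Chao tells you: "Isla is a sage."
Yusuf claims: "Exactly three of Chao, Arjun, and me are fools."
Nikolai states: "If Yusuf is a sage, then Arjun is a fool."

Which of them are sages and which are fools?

Consider Isla. Suppose Isla is a sage.
Then Isla's own statement would have to be true, but it can't be — contradiction.
So Isla is a fool.
With that fixed, Chao's statement is false, so Chao is a fool.
Consider Arjun. Suppose Arjun is a fool.
Then whichever role Yusuf has, Yusuf's statement has the wrong truth value — contradiction.
So Arjun is a sage.
With that fixed, Yusuf's statement is false, so Yusuf is a fool.
With that fixed, Nikolai's statement is true, so Nikolai is a sage.

Isla: fool, Arjun: sage, Chao: fool, Yusuf: fool, Nikolai: sage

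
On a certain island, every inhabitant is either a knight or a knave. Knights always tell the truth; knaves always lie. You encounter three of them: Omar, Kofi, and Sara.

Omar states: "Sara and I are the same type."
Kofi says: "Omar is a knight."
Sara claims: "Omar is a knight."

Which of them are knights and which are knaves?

Consider Omar. Suppose Omar is a knave.
Then no assignment of the remaining roles makes every statement match its speaker's type — contradiction.
So Omar is a knight.
With that fixed, Kofi's statement is true, so Kofi is a knight.
With that fixed, Sara's statement is true, so Sara is a knight.

Omar: knight, Kofi: knight, Sara: knight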